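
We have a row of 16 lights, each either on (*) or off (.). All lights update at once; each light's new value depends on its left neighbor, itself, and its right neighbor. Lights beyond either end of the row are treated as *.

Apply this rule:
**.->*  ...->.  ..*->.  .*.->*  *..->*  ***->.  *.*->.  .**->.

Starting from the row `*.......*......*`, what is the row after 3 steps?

step 1: **......**......
step 2: .**......**.....
step 3: ..**......**....

..**......**....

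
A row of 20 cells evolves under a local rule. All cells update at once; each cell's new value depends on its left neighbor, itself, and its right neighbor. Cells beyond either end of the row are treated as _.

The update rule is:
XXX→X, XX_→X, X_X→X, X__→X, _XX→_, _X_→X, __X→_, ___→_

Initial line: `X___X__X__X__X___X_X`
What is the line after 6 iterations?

XX__XX_XX_XX_XX__XXX
_XX__XX_XX_XX_XX__XX
__XX__XX_XX_XX_XX__X
___XX__XX_XX_XX_XX_X
____XX__XX_XX_XX_XXX
_____XX__XX_XX_XX_XX

_____XX__XX_XX_XX_XX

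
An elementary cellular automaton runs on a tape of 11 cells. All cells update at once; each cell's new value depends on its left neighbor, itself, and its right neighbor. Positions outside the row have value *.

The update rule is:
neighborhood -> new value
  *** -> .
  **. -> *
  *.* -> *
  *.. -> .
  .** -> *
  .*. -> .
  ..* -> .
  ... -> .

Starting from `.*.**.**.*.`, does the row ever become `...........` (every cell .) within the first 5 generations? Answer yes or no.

generation 1: *.*******.*
generation 2: ***.....***
generation 3: ..*.....*..
generation 4: ...........
all cells are . at generation 4

yes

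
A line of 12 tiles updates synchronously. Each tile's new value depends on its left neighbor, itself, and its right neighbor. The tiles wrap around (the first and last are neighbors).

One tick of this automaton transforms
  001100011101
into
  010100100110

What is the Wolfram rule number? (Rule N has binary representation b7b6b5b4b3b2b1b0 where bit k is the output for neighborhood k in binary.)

98

position 8: 111 → 0  (bit 7 = 0)
position 3: 110 → 1  (bit 6 = 1)
position 10: 101 → 1  (bit 5 = 1)
position 0: 100 → 0  (bit 4 = 0)
position 2: 011 → 0  (bit 3 = 0)
position 11: 010 → 0  (bit 2 = 0)
position 1: 001 → 1  (bit 1 = 1)
position 5: 000 → 0  (bit 0 = 0)
bits b7..b0 = 01100010 = 98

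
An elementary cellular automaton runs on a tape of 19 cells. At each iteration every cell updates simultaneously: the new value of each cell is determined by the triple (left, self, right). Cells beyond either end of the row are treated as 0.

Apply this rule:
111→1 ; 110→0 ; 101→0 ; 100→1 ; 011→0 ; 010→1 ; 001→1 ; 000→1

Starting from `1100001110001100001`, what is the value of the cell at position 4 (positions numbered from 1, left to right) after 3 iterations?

0

iteration 1: 0011110101110011111
iteration 2: 1101100100101101110
iteration 3: 0000011111100000101
position 4 holds 0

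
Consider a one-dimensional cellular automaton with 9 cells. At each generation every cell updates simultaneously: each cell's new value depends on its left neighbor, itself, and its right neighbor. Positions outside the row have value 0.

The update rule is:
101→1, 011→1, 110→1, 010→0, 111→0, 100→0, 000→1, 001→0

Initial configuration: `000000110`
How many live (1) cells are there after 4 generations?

generation 1: 111110110
generation 2: 100011110
generation 3: 001010010
generation 4: 100100000
count of 1: 2

2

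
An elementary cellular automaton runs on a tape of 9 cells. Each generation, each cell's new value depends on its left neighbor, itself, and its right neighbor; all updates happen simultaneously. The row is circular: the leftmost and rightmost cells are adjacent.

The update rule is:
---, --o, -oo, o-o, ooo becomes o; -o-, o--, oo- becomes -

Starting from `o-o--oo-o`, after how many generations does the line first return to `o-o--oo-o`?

generation 1: -o--oo-oo
generation 2: o--oo-oo-
generation 3: --oo-oo-o
generation 4: -oo-oo-o-
generation 5: oo-oo-o--
generation 6: o-oo-o--o
generation 7: -oo-o--oo
generation 8: oo-o--oo-
generation 9: o-o--oo-o

9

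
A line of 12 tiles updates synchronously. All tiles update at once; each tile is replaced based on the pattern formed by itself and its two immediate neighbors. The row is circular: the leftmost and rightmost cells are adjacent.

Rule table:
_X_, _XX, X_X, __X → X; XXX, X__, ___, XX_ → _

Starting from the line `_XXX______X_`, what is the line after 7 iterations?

XX_______XX_
X_______XX_X
_______XX_XX
______XX_XX_
_____XX_XX__
____XX_XX___
___XX_XX____

___XX_XX____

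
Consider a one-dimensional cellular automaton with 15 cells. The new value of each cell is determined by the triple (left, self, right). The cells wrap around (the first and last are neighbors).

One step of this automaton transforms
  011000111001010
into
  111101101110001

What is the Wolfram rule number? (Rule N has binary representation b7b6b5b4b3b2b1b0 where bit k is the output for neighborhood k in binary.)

position 7: 111 → 0  (bit 7 = 0)
position 2: 110 → 1  (bit 6 = 1)
position 12: 101 → 0  (bit 5 = 0)
position 3: 100 → 1  (bit 4 = 1)
position 1: 011 → 1  (bit 3 = 1)
position 11: 010 → 0  (bit 2 = 0)
position 0: 001 → 1  (bit 1 = 1)
position 4: 000 → 0  (bit 0 = 0)
bits b7..b0 = 01011010 = 90

90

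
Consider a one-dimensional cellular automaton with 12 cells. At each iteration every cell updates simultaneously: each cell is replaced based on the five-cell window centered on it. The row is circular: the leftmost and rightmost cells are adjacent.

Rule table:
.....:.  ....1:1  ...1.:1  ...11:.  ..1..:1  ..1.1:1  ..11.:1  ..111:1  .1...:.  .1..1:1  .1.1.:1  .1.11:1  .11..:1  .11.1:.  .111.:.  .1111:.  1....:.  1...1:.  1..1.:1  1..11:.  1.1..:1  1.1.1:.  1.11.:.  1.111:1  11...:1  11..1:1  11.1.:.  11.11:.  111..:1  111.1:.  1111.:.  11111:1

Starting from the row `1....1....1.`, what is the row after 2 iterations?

11.1.11.1.1.

1..111..1111
11.1.11.1.1.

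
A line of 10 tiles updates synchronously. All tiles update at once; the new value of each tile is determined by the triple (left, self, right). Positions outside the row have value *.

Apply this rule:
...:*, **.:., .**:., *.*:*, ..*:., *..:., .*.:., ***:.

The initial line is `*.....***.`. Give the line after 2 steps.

......**..

..***....*
......**..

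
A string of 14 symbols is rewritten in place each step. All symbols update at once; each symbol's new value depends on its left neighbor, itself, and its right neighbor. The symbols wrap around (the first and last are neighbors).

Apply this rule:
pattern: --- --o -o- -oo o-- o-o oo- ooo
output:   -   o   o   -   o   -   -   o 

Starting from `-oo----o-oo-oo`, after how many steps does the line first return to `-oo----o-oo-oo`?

14

---o--oo------
--oooo--o-----
-o-oo-oooo----
oo-----oo-o---
--o---o---oo-o
oooo-ooo-o---o
ooo---o--oo-o-
-o-o-oooo---o-
oo-o--oo-o-ooo
o--ooo---o--oo
-oo-o-o-oooo-o
----o-o--oo--o
o--oo-ooo--ooo
-oo----o-oo-oo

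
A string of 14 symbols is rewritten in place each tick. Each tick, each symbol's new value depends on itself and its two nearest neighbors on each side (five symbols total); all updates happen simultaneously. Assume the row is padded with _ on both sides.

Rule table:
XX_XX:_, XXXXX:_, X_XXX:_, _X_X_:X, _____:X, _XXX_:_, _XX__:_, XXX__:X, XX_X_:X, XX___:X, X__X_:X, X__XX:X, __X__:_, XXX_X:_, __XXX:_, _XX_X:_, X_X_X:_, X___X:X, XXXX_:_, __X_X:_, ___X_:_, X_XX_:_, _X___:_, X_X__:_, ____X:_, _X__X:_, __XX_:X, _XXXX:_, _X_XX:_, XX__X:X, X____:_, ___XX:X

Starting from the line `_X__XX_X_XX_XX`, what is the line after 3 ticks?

____X__XX____X

tick 1: ___XX_X_______
tick 2: X_XX_X___XXXXX
tick 3: ____X__XX____X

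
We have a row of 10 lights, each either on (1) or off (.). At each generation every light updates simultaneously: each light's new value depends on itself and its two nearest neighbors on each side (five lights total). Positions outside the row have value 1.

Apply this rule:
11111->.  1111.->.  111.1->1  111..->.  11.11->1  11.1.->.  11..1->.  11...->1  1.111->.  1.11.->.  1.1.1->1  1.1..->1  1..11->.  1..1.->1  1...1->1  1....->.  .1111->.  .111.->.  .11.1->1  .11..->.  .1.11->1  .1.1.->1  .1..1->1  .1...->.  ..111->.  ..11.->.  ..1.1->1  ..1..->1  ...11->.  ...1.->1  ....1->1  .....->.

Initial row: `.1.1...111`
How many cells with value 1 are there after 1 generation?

4

.111.1....
count of 1: 4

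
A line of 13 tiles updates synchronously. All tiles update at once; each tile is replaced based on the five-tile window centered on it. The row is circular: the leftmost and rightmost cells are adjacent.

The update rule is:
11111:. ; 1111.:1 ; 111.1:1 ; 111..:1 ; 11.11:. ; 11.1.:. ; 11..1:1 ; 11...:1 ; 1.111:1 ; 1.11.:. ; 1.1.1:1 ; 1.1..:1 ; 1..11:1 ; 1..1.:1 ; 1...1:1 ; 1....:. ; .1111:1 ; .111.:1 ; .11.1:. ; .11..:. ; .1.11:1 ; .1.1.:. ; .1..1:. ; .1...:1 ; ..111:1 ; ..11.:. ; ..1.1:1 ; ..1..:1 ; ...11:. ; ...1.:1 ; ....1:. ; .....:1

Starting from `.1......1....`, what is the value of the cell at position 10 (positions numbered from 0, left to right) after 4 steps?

.

step 1: 111.11.111.1.
step 2: 111....111.11
step 3: .111...111.11
step 4: .11111.111...
position 10 holds .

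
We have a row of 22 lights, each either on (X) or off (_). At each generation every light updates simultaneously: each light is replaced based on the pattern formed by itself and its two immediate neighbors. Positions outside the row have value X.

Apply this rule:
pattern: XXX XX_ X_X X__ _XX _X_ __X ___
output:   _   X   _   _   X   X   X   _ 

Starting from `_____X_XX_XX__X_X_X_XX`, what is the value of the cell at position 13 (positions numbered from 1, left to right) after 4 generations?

generation 1: ____XX_XX_XX_XX_X_X_X_
generation 2: ___XXX_XX_XX_XX_X_X_X_
generation 3: __XX_X_XX_XX_XX_X_X_X_
generation 4: _XXX_X_XX_XX_XX_X_X_X_
position 13 holds _

_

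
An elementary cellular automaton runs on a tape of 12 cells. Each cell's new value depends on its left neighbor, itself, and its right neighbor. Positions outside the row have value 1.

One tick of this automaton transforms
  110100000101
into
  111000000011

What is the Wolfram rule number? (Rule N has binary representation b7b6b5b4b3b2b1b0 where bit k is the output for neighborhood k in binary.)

232

position 0: 111 → 1  (bit 7 = 1)
position 1: 110 → 1  (bit 6 = 1)
position 2: 101 → 1  (bit 5 = 1)
position 4: 100 → 0  (bit 4 = 0)
position 11: 011 → 1  (bit 3 = 1)
position 3: 010 → 0  (bit 2 = 0)
position 8: 001 → 0  (bit 1 = 0)
position 5: 000 → 0  (bit 0 = 0)
bits b7..b0 = 11101000 = 232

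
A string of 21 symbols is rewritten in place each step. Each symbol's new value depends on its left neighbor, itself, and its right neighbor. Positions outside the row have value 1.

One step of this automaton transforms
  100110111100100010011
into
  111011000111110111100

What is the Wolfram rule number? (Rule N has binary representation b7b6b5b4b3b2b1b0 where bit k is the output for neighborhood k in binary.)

118

position 7: 111 → 0  (bit 7 = 0)
position 0: 110 → 1  (bit 6 = 1)
position 5: 101 → 1  (bit 5 = 1)
position 1: 100 → 1  (bit 4 = 1)
position 3: 011 → 0  (bit 3 = 0)
position 12: 010 → 1  (bit 2 = 1)
position 2: 001 → 1  (bit 1 = 1)
position 14: 000 → 0  (bit 0 = 0)
bits b7..b0 = 01110110 = 118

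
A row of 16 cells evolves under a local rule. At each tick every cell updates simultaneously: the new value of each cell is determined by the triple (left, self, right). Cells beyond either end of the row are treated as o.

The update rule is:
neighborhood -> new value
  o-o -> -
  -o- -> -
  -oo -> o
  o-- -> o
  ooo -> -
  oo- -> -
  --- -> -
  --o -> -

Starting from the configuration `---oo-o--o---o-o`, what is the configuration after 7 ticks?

o--o--o--o---o-o

o--o---o--o----o
-o--o---o--o---o
--o--o---o--o--o
o--o--o---o--o-o
-o--o--o---o---o
--o--o--o---o--o
o--o--o--o---o-o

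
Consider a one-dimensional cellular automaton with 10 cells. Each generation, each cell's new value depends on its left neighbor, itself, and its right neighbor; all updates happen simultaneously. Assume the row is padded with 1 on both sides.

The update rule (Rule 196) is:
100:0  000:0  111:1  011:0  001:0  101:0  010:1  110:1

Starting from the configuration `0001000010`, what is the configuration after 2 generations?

0001000010

0001000010  (fixed point — unchanged through generation 2)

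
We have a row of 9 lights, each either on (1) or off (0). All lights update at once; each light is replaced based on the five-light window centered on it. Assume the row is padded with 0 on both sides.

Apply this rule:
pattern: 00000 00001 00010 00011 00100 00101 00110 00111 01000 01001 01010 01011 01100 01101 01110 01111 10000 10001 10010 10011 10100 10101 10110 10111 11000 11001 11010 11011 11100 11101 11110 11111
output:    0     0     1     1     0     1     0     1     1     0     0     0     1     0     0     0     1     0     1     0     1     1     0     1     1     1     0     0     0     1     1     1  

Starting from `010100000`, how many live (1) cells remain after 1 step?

5

step 1: 110111000
count of 1: 5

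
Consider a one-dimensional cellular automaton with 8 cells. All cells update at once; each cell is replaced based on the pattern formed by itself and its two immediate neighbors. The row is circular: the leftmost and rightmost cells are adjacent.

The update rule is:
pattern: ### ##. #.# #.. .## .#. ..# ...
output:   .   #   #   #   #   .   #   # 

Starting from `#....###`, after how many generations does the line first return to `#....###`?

2

######..
#....###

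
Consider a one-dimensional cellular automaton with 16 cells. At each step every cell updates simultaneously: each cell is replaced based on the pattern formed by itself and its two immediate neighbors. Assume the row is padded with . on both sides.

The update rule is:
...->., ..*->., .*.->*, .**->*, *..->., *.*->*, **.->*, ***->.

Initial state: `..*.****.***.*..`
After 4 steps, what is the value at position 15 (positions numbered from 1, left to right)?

..***..***.***..
..*.*..*.***.*..
..***..***.***..  (repeats step 1; period 2)
step 4: ..*.*..*.***.*..
position 15 holds .

.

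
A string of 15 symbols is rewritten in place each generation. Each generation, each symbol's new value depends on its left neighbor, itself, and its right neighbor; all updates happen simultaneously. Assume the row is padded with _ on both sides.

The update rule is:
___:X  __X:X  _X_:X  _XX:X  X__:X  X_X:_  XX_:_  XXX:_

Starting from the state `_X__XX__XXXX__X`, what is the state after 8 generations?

X___________XXX

generation 1: XXXXX_XXX___XXX
generation 2: X_____X__XXXX__
generation 3: XXXXXXXXXX___XX
generation 4: X_________XXXX_
generation 5: XXXXXXXXXXX___X
generation 6: X__________XXXX
generation 7: XXXXXXXXXXXX___
generation 8: X___________XXX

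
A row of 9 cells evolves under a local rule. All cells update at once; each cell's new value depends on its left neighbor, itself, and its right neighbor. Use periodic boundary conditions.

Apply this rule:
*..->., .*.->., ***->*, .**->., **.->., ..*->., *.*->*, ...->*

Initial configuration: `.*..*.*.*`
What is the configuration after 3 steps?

*....*.*.
..**..*.*
.......*.

.......*.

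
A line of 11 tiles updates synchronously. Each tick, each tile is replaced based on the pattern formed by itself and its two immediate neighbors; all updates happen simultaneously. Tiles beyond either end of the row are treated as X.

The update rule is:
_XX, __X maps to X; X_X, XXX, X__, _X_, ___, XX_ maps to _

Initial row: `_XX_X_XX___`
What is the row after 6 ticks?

_X____X___X
_____X___XX
____X___XX_
___X___XX__
__X___XX__X
_X___XX__XX

_X___XX__XX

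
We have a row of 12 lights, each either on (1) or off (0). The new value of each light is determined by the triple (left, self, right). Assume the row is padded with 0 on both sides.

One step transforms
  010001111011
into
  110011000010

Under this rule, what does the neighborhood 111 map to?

0

At position 6 the neighborhood is 111; the next row has 0 there.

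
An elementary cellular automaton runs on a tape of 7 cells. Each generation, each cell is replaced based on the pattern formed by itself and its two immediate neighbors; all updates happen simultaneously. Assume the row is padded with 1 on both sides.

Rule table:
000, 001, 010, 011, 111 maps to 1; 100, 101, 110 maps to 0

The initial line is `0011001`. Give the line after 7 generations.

0110011
0100111
0101111
0101111  (fixed point — unchanged through generation 7)

0101111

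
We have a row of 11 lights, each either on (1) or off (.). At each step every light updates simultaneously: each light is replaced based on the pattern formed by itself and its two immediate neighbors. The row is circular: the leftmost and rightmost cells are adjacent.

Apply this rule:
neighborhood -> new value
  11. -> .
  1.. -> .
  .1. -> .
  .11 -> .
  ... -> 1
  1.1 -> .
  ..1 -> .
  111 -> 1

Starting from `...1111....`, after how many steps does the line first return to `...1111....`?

11..11..111
1........11
..111111..1
...1111....

4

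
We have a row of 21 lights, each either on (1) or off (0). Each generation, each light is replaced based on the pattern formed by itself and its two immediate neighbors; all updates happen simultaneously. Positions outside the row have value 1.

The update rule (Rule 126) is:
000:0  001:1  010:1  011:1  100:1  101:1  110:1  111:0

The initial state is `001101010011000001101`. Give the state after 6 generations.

111111111111100011111
000000000000110110000
100000000001111111001
110000000011000001111
011000000111100011000
111100001100110111101

111100001100110111101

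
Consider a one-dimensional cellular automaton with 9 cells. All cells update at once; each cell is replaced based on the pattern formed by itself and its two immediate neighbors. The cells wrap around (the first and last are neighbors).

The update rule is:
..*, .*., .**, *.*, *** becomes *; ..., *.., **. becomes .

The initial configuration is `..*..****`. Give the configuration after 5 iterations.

iteration 1: .**.****.
iteration 2: **.****..
iteration 3: *.****..*
iteration 4: .****..**
iteration 5: ****..**.

****..**.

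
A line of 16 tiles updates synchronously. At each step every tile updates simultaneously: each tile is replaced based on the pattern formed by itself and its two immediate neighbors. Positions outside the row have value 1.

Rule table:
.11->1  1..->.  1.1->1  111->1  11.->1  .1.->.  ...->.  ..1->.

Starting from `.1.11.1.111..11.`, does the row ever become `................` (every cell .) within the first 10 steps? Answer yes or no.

no

step 1: 1.1111.1111..111
step 2: 11111111111..111
step 3: 11111111111..111  (fixed point — unchanged through step 10)
step 10 is 11111111111..111, still not uniform .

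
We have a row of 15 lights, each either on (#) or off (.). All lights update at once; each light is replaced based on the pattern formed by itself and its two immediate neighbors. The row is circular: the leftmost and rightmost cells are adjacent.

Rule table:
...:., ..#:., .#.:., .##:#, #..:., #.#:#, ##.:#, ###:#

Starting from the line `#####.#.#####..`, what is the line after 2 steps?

#############..

step 1: ######.######..
step 2: #############..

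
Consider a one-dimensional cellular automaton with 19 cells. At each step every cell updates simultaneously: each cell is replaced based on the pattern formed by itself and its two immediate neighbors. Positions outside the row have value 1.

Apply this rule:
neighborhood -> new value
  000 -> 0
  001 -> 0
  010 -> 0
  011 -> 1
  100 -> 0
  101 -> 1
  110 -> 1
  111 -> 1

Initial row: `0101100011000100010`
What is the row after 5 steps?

step 1: 1011100011000000001
step 2: 1111100011000000001
step 3: 1111100011000000001  (fixed point — unchanged through step 5)

1111100011000000001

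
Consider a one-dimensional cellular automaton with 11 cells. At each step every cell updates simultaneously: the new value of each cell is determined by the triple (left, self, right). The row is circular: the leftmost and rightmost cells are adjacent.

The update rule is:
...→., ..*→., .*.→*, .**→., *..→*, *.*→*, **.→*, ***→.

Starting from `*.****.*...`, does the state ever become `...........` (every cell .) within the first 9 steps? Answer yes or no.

no

step 1: **...****..
step 2: .**.....**.
step 3: ..**.....**
step 4: *..**.....*
step 5: **..**.....
step 6: .**..**....
step 7: ..**..**...
step 8: ...**..**..
step 9: ....**..**.
step 9 is ....**..**., still not uniform .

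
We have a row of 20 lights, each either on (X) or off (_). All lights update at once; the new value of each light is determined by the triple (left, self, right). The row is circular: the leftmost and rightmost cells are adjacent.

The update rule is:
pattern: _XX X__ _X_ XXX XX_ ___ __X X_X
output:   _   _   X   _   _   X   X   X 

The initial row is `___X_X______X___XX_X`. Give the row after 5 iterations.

iteration 1: _XXXXX_XXXXXX_XX__XX
iteration 2: X_____X______X___X__
iteration 3: X_XXXXX_XXXXXX_XXX_X
iteration 4: _X_____X______X___X_
iteration 5: XX_XXXXX_XXXXXX_XXX_

XX_XXXXX_XXXXXX_XXX_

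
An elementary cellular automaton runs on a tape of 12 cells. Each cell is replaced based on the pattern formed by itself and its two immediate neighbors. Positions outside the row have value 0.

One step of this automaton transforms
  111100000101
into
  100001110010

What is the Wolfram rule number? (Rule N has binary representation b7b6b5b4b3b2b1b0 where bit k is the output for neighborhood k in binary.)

41

position 1: 111 → 0  (bit 7 = 0)
position 3: 110 → 0  (bit 6 = 0)
position 10: 101 → 1  (bit 5 = 1)
position 4: 100 → 0  (bit 4 = 0)
position 0: 011 → 1  (bit 3 = 1)
position 9: 010 → 0  (bit 2 = 0)
position 8: 001 → 0  (bit 1 = 0)
position 5: 000 → 1  (bit 0 = 1)
bits b7..b0 = 00101001 = 41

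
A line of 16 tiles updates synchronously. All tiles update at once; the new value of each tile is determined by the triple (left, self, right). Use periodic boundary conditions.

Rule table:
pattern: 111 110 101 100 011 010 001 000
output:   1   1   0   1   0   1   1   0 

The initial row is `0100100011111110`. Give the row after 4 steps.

1111110011001111

1111110101111111
1111110100111111
1111110111011111
1111110011001111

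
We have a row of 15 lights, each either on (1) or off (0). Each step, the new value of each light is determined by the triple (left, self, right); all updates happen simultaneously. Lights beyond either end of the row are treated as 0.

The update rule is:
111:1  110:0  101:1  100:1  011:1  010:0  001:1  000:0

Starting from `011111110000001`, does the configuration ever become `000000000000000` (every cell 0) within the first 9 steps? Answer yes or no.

step 1: 111111101000010
step 2: 111111010100101
step 3: 111110101011010
step 4: 111101010110101
step 5: 111010101101010
step 6: 110101011010101
step 7: 101010110101010
step 8: 010101101010101
step 9: 101011010101010
step 9 is 101011010101010, still not uniform 0

no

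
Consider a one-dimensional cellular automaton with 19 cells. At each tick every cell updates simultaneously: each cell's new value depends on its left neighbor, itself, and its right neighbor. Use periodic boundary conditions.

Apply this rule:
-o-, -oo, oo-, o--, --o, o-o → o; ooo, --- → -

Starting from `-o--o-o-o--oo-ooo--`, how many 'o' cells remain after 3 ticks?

4

ooooooooooooooo-oo-
o-------------ooooo
oo-----------oo----
count of o: 4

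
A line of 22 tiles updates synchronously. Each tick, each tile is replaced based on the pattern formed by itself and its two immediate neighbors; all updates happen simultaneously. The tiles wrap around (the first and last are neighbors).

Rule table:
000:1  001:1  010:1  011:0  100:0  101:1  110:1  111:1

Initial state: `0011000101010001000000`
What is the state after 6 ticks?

1111111110111111101110

1101011111110111011111
1111101111111011101111
1111110111111101110111
1111111011111110111011
1111111101111111011101
1111111110111111101110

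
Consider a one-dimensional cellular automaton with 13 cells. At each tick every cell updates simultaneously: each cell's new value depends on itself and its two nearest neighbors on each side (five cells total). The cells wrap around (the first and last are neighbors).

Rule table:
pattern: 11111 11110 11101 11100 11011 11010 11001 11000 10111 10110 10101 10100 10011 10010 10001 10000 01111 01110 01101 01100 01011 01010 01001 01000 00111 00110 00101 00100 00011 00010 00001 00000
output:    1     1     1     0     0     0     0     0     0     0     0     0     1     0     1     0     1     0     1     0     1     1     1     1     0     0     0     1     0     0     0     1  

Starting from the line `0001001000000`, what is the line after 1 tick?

1001101101111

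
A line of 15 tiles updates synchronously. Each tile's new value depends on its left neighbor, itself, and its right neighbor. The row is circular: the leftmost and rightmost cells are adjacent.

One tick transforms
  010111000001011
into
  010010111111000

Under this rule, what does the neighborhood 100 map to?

At position 6 the neighborhood is 100; the next row has 1 there.

1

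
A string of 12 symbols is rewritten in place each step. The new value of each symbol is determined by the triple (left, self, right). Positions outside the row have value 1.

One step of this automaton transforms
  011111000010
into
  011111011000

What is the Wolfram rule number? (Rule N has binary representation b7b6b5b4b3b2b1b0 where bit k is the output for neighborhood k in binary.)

201

position 2: 111 → 1  (bit 7 = 1)
position 5: 110 → 1  (bit 6 = 1)
position 0: 101 → 0  (bit 5 = 0)
position 6: 100 → 0  (bit 4 = 0)
position 1: 011 → 1  (bit 3 = 1)
position 10: 010 → 0  (bit 2 = 0)
position 9: 001 → 0  (bit 1 = 0)
position 7: 000 → 1  (bit 0 = 1)
bits b7..b0 = 11001001 = 201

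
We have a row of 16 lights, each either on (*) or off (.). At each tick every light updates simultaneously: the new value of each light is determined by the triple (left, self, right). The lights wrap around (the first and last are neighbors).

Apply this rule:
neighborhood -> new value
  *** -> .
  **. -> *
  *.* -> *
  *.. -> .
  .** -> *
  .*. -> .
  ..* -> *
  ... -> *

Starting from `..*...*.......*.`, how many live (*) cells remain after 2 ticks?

9

tick 1: **..**..******..
tick 2: **.***.**....*.*
count of *: 9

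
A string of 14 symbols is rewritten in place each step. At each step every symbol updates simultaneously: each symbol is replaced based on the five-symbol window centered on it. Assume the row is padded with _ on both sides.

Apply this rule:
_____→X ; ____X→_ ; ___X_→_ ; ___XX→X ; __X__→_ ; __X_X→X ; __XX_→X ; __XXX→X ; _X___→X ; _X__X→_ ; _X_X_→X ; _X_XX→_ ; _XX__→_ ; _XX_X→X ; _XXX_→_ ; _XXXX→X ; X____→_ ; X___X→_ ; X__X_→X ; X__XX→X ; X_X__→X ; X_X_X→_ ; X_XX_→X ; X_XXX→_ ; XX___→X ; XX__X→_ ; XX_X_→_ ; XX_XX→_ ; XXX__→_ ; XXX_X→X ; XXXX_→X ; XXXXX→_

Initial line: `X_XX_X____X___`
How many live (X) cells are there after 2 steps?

X_XX_XX____X_X
X_XX_X_X___XXX
count of X: 8

8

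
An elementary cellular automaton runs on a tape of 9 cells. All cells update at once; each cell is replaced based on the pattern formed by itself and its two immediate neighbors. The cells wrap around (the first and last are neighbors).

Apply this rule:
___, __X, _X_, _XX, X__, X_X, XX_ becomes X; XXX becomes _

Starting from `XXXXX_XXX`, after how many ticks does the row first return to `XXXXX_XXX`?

2

____XXX__
XXXXX_XXX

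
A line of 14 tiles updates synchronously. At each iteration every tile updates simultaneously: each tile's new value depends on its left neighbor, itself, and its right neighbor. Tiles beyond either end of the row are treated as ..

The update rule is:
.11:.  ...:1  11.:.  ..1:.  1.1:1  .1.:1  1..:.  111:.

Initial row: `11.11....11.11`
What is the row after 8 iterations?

iteration 1: ..1...11...1..
iteration 2: 1.1.1....1.1.1
iteration 3: 11111.11.11111
iteration 4: .....1..1.....
iteration 5: 1111.1..1.1111
iteration 6: ....11..11....
iteration 7: 111........111
iteration 8: ....111111....

....111111....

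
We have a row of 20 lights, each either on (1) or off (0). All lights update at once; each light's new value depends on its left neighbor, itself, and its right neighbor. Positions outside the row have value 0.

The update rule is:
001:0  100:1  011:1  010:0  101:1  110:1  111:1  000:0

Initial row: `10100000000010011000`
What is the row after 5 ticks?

00000101000000111111

tick 1: 01010000000001011100
tick 2: 00101000000000111110
tick 3: 00010100000000111111
tick 4: 00001010000000111111
tick 5: 00000101000000111111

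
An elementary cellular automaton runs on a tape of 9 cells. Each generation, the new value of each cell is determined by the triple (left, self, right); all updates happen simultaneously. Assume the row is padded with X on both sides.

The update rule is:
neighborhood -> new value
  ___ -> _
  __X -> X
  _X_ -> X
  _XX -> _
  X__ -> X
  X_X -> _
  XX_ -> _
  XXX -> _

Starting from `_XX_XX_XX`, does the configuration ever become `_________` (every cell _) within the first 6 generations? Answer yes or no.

yes

generation 1: _________
all cells are _ at generation 1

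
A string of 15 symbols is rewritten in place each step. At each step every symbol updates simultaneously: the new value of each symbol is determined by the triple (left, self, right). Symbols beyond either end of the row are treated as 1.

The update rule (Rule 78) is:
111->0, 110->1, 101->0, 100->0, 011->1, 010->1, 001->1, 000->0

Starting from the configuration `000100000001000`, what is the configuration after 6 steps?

step 1: 001100000011001
step 2: 011100000111011
step 3: 010100001101010
step 4: 010100011101010
step 5: 010100110101010
step 6: 010101110101010

010101110101010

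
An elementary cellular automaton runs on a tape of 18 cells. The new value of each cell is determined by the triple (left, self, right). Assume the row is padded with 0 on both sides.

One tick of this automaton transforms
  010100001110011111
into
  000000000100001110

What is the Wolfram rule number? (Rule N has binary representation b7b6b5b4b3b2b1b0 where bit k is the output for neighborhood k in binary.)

position 9: 111 → 1  (bit 7 = 1)
position 10: 110 → 0  (bit 6 = 0)
position 2: 101 → 0  (bit 5 = 0)
position 4: 100 → 0  (bit 4 = 0)
position 8: 011 → 0  (bit 3 = 0)
position 1: 010 → 0  (bit 2 = 0)
position 0: 001 → 0  (bit 1 = 0)
position 5: 000 → 0  (bit 0 = 0)
bits b7..b0 = 10000000 = 128

128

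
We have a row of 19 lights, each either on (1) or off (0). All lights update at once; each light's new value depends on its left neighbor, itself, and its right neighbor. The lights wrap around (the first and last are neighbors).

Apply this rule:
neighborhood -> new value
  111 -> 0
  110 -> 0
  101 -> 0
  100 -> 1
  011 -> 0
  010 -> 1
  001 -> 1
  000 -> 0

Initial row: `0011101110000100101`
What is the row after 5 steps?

1100000001001111101
0010000011110000000
0111000100001000000
1000101110011100000
1101100001100010001

1101100001100010001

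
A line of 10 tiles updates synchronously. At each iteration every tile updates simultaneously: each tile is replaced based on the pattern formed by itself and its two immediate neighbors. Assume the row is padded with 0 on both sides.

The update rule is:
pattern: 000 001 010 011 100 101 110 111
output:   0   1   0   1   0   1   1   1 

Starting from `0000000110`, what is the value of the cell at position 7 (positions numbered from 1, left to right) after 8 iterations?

1

iteration 1: 0000001110
iteration 2: 0000011110
iteration 3: 0000111110
iteration 4: 0001111110
iteration 5: 0011111110
iteration 6: 0111111110
iteration 7: 1111111110
iteration 8: 1111111110
position 7 holds 1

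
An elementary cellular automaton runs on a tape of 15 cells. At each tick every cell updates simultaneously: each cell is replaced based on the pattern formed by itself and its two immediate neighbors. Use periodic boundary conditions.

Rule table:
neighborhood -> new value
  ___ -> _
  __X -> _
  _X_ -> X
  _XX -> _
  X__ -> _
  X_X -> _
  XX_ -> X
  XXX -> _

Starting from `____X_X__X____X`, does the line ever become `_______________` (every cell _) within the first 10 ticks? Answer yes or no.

tick 1: ____X_X__X____X  (fixed point — unchanged through tick 10)
tick 10 is ____X_X__X____X, still not uniform _

no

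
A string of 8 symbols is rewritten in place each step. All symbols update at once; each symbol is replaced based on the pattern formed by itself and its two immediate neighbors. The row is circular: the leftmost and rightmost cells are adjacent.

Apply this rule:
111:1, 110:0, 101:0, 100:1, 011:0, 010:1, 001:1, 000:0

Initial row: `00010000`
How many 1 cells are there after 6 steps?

3

00111000
01010100
11010110
00010000  (repeats step 0; period 4)
step 6: 01010100
count of 1: 3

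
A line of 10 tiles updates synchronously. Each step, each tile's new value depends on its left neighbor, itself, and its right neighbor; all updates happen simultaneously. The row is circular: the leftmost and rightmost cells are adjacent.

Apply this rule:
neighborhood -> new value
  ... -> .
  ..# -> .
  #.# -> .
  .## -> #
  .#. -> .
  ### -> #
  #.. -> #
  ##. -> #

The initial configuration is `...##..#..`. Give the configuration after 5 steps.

...###..#.
...####..#
#..#####..
.#.######.
...#######

...#######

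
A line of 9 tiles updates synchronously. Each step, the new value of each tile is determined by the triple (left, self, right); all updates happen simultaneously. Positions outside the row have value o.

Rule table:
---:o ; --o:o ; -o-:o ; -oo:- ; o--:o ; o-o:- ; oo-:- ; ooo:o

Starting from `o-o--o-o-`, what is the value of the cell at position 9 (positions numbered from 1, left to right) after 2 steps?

step 1: --oooo-o-
step 2: oo-oo--o-
position 9 holds -

-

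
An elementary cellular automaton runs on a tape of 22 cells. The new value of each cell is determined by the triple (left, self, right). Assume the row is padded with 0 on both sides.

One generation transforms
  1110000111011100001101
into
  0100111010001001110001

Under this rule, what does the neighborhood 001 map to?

1

At position 6 the neighborhood is 001; the next row has 1 there.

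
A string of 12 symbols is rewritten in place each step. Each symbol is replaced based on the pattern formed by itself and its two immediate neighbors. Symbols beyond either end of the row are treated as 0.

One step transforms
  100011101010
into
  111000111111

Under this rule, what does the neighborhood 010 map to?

At position 0 the neighborhood is 010; the next row has 1 there.

1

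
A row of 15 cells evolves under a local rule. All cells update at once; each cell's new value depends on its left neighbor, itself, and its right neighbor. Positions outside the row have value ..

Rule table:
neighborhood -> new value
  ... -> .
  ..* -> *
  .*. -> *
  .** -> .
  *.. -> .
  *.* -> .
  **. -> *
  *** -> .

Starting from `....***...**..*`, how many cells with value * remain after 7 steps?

...*..*..*.*.**
..**.**.**.*..*
.*.*..*..*.*.**
**.*.**.**.*..*
.*.*..*..*.*.**  (repeats step 3; period 2)
step 7: .*.*..*..*.*.**
count of *: 7

7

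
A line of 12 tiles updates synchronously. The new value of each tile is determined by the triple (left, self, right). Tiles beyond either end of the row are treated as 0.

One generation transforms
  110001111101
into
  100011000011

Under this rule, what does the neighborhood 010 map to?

At position 11 the neighborhood is 010; the next row has 1 there.

1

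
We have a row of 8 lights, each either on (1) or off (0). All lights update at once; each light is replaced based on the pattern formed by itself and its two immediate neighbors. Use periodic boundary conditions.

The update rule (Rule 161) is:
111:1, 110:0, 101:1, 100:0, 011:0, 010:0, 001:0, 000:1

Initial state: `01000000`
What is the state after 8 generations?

01001110

generation 1: 00011111
generation 2: 01001110
generation 3: 00000100
generation 4: 11110001
generation 5: 11100100
generation 6: 01000000  (repeats generation 0; period 6)
generation 8: 01001110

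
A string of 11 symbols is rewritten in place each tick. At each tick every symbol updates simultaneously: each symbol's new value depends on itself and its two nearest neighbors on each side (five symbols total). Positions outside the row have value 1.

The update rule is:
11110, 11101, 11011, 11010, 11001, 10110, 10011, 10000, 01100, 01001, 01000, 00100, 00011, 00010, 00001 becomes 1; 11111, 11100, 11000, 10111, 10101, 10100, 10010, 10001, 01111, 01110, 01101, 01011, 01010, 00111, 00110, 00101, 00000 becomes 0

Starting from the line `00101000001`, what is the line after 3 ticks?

10000110110
00111001101
11000110010

11000110010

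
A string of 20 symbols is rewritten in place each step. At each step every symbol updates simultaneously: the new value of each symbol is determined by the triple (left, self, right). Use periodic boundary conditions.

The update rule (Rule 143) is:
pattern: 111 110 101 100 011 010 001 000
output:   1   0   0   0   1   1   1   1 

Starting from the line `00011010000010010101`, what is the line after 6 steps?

step 1: 01110010111110110101
step 2: 01100110111100100101
step 3: 01001100111001101101
step 4: 01011001110011001001
step 5: 01010011100110011011
step 6: 01010111001100110010

01010111001100110010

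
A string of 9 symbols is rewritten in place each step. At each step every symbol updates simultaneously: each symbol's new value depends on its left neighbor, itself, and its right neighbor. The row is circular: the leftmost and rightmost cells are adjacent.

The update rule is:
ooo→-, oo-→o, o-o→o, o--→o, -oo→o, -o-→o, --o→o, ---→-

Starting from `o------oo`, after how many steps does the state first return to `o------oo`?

step 1: oo----oo-
step 2: ooo--oooo
step 3: --oooo---
step 4: -oo--oo--
step 5: oooooooo-
step 6: o------oo

6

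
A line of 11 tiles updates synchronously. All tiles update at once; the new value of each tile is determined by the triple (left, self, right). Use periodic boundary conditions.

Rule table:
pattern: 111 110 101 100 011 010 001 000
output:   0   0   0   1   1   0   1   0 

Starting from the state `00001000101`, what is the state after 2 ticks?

01100000101

10010101000
01100000101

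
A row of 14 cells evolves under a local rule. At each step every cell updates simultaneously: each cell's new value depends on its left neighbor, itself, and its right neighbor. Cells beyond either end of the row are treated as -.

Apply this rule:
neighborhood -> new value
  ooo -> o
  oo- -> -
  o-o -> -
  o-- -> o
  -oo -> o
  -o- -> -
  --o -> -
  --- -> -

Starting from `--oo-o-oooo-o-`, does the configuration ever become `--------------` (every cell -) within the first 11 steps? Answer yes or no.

--o----ooo---o
---o---oo-o---
----o--o---o--
-----o--o---o-
------o--o---o
-------o--o---
--------o--o--
---------o--o-
----------o--o
-----------o--
------------o-
step 11 is ------------o-, still not uniform -

no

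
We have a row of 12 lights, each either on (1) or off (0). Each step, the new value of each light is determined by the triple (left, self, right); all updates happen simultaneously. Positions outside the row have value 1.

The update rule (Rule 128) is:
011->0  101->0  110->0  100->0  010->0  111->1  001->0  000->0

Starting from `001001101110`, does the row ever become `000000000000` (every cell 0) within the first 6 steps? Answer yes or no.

000000000100
000000000000
all cells are 0 at step 2

yes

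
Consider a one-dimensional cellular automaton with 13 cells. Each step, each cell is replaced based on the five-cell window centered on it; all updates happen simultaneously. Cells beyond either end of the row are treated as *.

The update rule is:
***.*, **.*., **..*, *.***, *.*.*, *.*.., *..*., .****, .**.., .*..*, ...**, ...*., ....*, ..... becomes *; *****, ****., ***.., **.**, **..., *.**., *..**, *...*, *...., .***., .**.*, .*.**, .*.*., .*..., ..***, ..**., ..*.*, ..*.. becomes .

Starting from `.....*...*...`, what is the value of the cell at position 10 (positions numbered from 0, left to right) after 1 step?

..***...*...*
position 10 holds .

.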